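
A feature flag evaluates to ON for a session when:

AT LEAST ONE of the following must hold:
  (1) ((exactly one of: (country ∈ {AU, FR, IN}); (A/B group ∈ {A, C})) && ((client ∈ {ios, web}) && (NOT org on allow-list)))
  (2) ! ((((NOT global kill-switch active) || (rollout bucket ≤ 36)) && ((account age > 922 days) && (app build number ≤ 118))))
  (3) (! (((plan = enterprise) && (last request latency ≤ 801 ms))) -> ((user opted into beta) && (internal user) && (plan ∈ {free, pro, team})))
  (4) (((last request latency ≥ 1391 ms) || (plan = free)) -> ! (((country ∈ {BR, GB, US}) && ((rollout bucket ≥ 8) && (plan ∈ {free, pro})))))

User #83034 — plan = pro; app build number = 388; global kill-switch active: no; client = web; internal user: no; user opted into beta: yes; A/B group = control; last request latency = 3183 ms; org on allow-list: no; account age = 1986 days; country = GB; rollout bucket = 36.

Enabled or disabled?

Atomic conditions:
  country ∈ {AU, FR, IN}: GB is not in the set → false
  A/B group ∈ {A, C}: control is not in the set → false
  client ∈ {ios, web}: web is in the set → true
  NOT org on allow-list: no → true
  NOT global kill-switch active: no → true
  rollout bucket ≤ 36: 36 ≤ 36 is true
  account age > 922 days: 1986 > 922 is true
  app build number ≤ 118: 388 ≤ 118 is false
  plan = enterprise: pro == enterprise is false
  last request latency ≤ 801 ms: 3183 ≤ 801 is false
  user opted into beta: yes → true
  internal user: no → false
  plan ∈ {free, pro, team}: pro is in the set → true
  last request latency ≥ 1391 ms: 3183 ≥ 1391 is true
  plan = free: pro == free is false
  country ∈ {BR, GB, US}: GB is in the set → true
  rollout bucket ≥ 8: 36 ≥ 8 is true
  plan ∈ {free, pro}: pro is in the set → true
Combine:
[1.1] exactly-one(false, false) = false
[1.2] true AND true = true
[1] false AND true = false
[2.1.1] true OR true = true
[2.1.2] true AND false = false
[2.1] true AND false = false
[2] NOT false = true
[3.1.1] false AND false = false
[3.1] NOT false = true
[3.2] true AND false AND true = false
[3] true → false = false
[4.1] true OR false = true
[4.2.1.2] true AND true = true
[4.2.1] true AND true = true
[4.2] NOT true = false
[4] true → false = false
[root] false OR true OR false OR false = true
Overall: true → enabled

Enabled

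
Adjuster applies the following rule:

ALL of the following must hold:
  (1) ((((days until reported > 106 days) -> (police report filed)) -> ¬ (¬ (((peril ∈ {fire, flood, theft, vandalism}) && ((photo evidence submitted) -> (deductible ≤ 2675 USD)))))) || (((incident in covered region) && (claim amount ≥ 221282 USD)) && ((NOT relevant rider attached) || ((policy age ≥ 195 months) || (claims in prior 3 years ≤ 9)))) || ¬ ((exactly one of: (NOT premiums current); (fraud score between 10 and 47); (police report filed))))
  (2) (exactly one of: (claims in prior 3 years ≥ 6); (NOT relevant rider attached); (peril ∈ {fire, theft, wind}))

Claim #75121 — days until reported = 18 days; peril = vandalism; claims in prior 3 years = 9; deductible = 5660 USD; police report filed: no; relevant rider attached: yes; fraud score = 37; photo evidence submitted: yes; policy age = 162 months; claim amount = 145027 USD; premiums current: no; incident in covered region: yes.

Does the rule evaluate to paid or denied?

Atomic conditions:
  days until reported > 106 days: 18 > 106 is false
  police report filed: no → false
  peril ∈ {fire, flood, theft, vandalism}: vandalism is in the set → true
  photo evidence submitted: yes → true
  deductible ≤ 2675 USD: 5660 ≤ 2675 is false
  incident in covered region: yes → true
  claim amount ≥ 221282 USD: 145027 ≥ 221282 is false
  NOT relevant rider attached: yes → false
  policy age ≥ 195 months: 162 ≥ 195 is false
  claims in prior 3 years ≤ 9: 9 ≤ 9 is true
  NOT premiums current: no → true
  fraud score between 10 and 47: 37 in [10, 47] is true
  claims in prior 3 years ≥ 6: 9 ≥ 6 is true
  peril ∈ {fire, theft, wind}: vandalism is not in the set → false
Combine:
[1.1.1] false → false (antecedent false ⇒ implication holds) = true
[1.1.2.1.1.2] true → false = false
[1.1.2.1.1] true AND false = false
[1.1.2.1] NOT false = true
[1.1.2] NOT true = false
[1.1] true → false = false
[1.2.1] true AND false = false
[1.2.2.2] false OR true = true
[1.2.2] false OR true = true
[1.2] false AND true = false
[1.3.1] exactly-one(true, true, false) = false
[1.3] NOT false = true
[1] false OR false OR true = true
[2] exactly-one(true, false, false) = true
[root] true AND true = true
Overall: true → paid

Paid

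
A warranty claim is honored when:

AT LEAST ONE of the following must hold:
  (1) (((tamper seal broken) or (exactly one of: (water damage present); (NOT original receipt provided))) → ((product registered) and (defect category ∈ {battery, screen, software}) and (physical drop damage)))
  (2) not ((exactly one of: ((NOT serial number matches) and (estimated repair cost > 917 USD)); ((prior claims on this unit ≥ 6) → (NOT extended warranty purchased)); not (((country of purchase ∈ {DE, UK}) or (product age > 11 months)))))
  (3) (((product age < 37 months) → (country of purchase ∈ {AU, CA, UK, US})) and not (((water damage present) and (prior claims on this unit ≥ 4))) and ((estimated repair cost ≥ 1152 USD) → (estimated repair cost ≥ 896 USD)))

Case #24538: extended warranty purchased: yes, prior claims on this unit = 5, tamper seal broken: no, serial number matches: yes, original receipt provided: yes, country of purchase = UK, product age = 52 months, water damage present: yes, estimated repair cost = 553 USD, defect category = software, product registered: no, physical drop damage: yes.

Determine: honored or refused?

Atomic conditions:
  tamper seal broken: no → false
  water damage present: yes → true
  NOT original receipt provided: yes → false
  product registered: no → false
  defect category ∈ {battery, screen, software}: software is in the set → true
  physical drop damage: yes → true
  NOT serial number matches: yes → false
  estimated repair cost > 917 USD: 553 > 917 is false
  prior claims on this unit ≥ 6: 5 ≥ 6 is false
  NOT extended warranty purchased: yes → false
  country of purchase ∈ {DE, UK}: UK is in the set → true
  product age > 11 months: 52 > 11 is true
  product age < 37 months: 52 < 37 is false
  country of purchase ∈ {AU, CA, UK, US}: UK is in the set → true
  prior claims on this unit ≥ 4: 5 ≥ 4 is true
  estimated repair cost ≥ 1152 USD: 553 ≥ 1152 is false
  estimated repair cost ≥ 896 USD: 553 ≥ 896 is false
Combine:
[1.1.2] exactly-one(true, false) = true
[1.1] false OR true = true
[1.2] false AND true AND true = false
[1] true → false = false
[2.1.1] false AND false = false
[2.1.2] false → false (antecedent false ⇒ implication holds) = true
[2.1.3.1] true OR true = true
[2.1.3] NOT true = false
[2.1] exactly-one(false, true, false) = true
[2] NOT true = false
[3.1] false → true (antecedent false ⇒ implication holds) = true
[3.2.1] true AND true = true
[3.2] NOT true = false
[3.3] false → false (antecedent false ⇒ implication holds) = true
[3] true AND false AND true = false
[root] false OR false OR false = false
Overall: false → refused

Refused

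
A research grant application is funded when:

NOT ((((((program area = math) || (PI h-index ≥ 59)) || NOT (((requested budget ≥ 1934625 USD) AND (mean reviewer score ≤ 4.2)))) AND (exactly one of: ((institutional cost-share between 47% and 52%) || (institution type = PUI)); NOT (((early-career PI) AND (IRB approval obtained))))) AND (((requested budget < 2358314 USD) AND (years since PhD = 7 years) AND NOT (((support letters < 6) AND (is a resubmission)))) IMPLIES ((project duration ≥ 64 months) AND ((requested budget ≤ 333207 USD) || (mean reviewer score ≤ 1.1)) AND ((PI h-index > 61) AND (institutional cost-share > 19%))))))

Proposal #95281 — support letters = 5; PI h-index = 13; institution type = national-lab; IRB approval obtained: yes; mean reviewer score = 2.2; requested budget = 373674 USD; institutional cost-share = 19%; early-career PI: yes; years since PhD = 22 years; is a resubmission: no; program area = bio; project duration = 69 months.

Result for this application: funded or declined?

Funded

Atomic conditions:
  program area = math: bio == math is false
  PI h-index ≥ 59: 13 ≥ 59 is false
  requested budget ≥ 1934625 USD: 373674 ≥ 1934625 is false
  mean reviewer score ≤ 4.2: 2.2 ≤ 4.2 is true
  institutional cost-share between 47% and 52%: 19 in [47, 52] is false
  institution type = PUI: national-lab == PUI is false
  early-career PI: yes → true
  IRB approval obtained: yes → true
  requested budget < 2358314 USD: 373674 < 2358314 is true
  years since PhD = 7 years: 22 == 7 is false
  support letters < 6: 5 < 6 is true
  is a resubmission: no → false
  project duration ≥ 64 months: 69 ≥ 64 is true
  requested budget ≤ 333207 USD: 373674 ≤ 333207 is false
  mean reviewer score ≤ 1.1: 2.2 ≤ 1.1 is false
  PI h-index > 61: 13 > 61 is false
  institutional cost-share > 19%: 19 > 19 is false
Combine:
[1.1.1.1] false OR false = false
[1.1.1.2.1] false AND true = false
[1.1.1.2] NOT false = true
[1.1.1] false OR true = true
[1.1.2.1] false OR false = false
[1.1.2.2.1] true AND true = true
[1.1.2.2] NOT true = false
[1.1.2] exactly-one(false, false) = false
[1.1] true AND false = false
[1.2.1.3.1] true AND false = false
[1.2.1.3] NOT false = true
[1.2.1] true AND false AND true = false
[1.2.2.2] false OR false = false
[1.2.2.3] false AND false = false
[1.2.2] true AND false AND false = false
[1.2] false → false (antecedent false ⇒ implication holds) = true
[1] false AND true = false
[root] NOT false = true
Overall: true → funded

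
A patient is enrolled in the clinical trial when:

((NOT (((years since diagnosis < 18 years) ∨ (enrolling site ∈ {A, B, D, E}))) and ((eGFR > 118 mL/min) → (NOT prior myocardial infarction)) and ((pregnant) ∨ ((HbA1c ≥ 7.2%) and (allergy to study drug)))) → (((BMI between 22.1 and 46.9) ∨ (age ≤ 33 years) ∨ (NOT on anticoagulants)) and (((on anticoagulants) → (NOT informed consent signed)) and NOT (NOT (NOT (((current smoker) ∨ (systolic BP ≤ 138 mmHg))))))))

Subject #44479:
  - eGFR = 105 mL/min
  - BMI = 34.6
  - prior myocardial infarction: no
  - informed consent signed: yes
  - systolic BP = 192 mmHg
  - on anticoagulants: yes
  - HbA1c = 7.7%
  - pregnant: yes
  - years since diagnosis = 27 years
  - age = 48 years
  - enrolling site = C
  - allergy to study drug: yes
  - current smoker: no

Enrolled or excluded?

Excluded

Atomic conditions:
  years since diagnosis < 18 years: 27 < 18 is false
  enrolling site ∈ {A, B, D, E}: C is not in the set → false
  eGFR > 118 mL/min: 105 > 118 is false
  NOT prior myocardial infarction: no → true
  pregnant: yes → true
  HbA1c ≥ 7.2%: 7.7 ≥ 7.2 is true
  allergy to study drug: yes → true
  BMI between 22.1 and 46.9: 34.6 in [22.1, 46.9] is true
  age ≤ 33 years: 48 ≤ 33 is false
  NOT on anticoagulants: yes → false
  on anticoagulants: yes → true
  NOT informed consent signed: yes → false
  current smoker: no → false
  systolic BP ≤ 138 mmHg: 192 ≤ 138 is false
Combine:
[1.1.1] false OR false = false
[1.1] NOT false = true
[1.2] false → true (antecedent false ⇒ implication holds) = true
[1.3.2] true AND true = true
[1.3] true OR true = true
[1] true AND true AND true = true
[2.1] true OR false OR false = true
[2.2.1] true → false = false
[2.2.2.1.1.1] false OR false = false
[2.2.2.1.1] NOT false = true
[2.2.2.1] NOT true = false
[2.2.2] NOT false = true
[2.2] false AND true = false
[2] true AND false = false
[root] true → false = false
Overall: false → excluded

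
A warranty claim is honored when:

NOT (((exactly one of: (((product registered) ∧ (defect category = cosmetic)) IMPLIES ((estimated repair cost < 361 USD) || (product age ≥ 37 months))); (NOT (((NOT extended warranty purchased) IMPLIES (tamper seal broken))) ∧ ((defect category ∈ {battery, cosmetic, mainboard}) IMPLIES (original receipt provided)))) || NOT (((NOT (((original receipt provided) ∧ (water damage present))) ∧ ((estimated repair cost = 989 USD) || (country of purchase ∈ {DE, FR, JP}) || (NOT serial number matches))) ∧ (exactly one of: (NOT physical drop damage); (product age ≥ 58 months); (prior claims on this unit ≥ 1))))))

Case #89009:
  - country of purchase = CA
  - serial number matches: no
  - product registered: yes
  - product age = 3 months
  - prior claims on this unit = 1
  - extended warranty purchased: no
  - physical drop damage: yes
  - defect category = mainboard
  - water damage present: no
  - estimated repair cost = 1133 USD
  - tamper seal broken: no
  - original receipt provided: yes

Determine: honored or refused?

Atomic conditions:
  product registered: yes → true
  defect category = cosmetic: mainboard == cosmetic is false
  estimated repair cost < 361 USD: 1133 < 361 is false
  product age ≥ 37 months: 3 ≥ 37 is false
  NOT extended warranty purchased: no → true
  tamper seal broken: no → false
  defect category ∈ {battery, cosmetic, mainboard}: mainboard is in the set → true
  original receipt provided: yes → true
  water damage present: no → false
  estimated repair cost = 989 USD: 1133 == 989 is false
  country of purchase ∈ {DE, FR, JP}: CA is not in the set → false
  NOT serial number matches: no → true
  NOT physical drop damage: yes → false
  product age ≥ 58 months: 3 ≥ 58 is false
  prior claims on this unit ≥ 1: 1 ≥ 1 is true
Combine:
[1.1.1.1] true AND false = false
[1.1.1.2] false OR false = false
[1.1.1] false → false (antecedent false ⇒ implication holds) = true
[1.1.2.1.1] true → false = false
[1.1.2.1] NOT false = true
[1.1.2.2] true → true = true
[1.1.2] true AND true = true
[1.1] exactly-one(true, true) = false
[1.2.1.1.1.1] true AND false = false
[1.2.1.1.1] NOT false = true
[1.2.1.1.2] false OR false OR true = true
[1.2.1.1] true AND true = true
[1.2.1.2] exactly-one(false, false, true) = true
[1.2.1] true AND true = true
[1.2] NOT true = false
[1] false OR false = false
[root] NOT false = true
Overall: true → honored

Honored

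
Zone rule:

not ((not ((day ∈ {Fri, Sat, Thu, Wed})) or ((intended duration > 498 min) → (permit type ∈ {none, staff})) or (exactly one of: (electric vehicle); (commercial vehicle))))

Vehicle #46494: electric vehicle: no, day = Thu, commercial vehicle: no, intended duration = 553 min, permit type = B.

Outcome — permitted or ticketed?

Atomic conditions:
  day ∈ {Fri, Sat, Thu, Wed}: Thu is in the set → true
  intended duration > 498 min: 553 > 498 is true
  permit type ∈ {none, staff}: B is not in the set → false
  electric vehicle: no → false
  commercial vehicle: no → false
Combine:
[1.1] NOT true = false
[1.2] true → false = false
[1.3] exactly-one(false, false) = false
[1] false OR false OR false = false
[root] NOT false = true
Overall: true → permitted

Permitted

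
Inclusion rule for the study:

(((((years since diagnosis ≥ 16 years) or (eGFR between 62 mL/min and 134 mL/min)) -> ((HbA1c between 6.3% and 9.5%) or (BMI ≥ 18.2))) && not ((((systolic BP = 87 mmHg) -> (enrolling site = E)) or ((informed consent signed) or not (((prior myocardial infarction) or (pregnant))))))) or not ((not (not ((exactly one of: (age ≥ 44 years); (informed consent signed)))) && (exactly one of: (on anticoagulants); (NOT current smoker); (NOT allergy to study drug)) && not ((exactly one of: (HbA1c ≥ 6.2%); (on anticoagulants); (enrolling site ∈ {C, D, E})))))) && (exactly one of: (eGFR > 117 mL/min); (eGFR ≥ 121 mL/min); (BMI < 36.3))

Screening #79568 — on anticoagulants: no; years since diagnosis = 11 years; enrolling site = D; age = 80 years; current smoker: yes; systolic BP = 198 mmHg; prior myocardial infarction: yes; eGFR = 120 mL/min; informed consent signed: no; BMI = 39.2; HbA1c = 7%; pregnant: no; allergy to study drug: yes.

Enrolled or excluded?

Enrolled

Atomic conditions:
  years since diagnosis ≥ 16 years: 11 ≥ 16 is false
  eGFR between 62 mL/min and 134 mL/min: 120 in [62, 134] is true
  HbA1c between 6.3% and 9.5%: 7 in [6.3, 9.5] is true
  BMI ≥ 18.2: 39.2 ≥ 18.2 is true
  systolic BP = 87 mmHg: 198 == 87 is false
  enrolling site = E: D == E is false
  informed consent signed: no → false
  prior myocardial infarction: yes → true
  pregnant: no → false
  age ≥ 44 years: 80 ≥ 44 is true
  on anticoagulants: no → false
  NOT current smoker: yes → false
  NOT allergy to study drug: yes → false
  HbA1c ≥ 6.2%: 7 ≥ 6.2 is true
  enrolling site ∈ {C, D, E}: D is in the set → true
  eGFR > 117 mL/min: 120 > 117 is true
  eGFR ≥ 121 mL/min: 120 ≥ 121 is false
  BMI < 36.3: 39.2 < 36.3 is false
Combine:
[1.1.1.1] false OR true = true
[1.1.1.2] true OR true = true
[1.1.1] true → true = true
[1.1.2.1.1] false → false (antecedent false ⇒ implication holds) = true
[1.1.2.1.2.2.1] true OR false = true
[1.1.2.1.2.2] NOT true = false
[1.1.2.1.2] false OR false = false
[1.1.2.1] true OR false = true
[1.1.2] NOT true = false
[1.1] true AND false = false
[1.2.1.1.1.1] exactly-one(true, false) = true
[1.2.1.1.1] NOT true = false
[1.2.1.1] NOT false = true
[1.2.1.2] exactly-one(false, false, false) = false
[1.2.1.3.1] exactly-one(true, false, true) = false
[1.2.1.3] NOT false = true
[1.2.1] true AND false AND true = false
[1.2] NOT false = true
[1] false OR true = true
[2] exactly-one(true, false, false) = true
[root] true AND true = true
Overall: true → enrolled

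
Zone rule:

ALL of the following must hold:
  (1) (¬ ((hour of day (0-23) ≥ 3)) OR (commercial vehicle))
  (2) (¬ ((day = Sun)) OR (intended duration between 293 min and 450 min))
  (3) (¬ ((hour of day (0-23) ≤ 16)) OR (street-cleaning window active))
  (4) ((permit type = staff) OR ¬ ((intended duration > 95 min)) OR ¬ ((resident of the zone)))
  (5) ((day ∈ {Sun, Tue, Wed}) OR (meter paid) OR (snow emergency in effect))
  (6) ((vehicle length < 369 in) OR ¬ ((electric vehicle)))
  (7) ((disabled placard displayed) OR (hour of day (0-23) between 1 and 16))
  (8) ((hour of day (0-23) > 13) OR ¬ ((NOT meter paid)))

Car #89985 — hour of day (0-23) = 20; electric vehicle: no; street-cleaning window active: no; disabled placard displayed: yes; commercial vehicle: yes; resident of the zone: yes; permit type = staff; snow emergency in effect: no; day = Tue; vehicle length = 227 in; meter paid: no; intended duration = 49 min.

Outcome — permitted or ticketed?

Atomic conditions:
  hour of day (0-23) ≥ 3: 20 ≥ 3 is true
  commercial vehicle: yes → true
  day = Sun: Tue == Sun is false
  intended duration between 293 min and 450 min: 49 in [293, 450] is false
  hour of day (0-23) ≤ 16: 20 ≤ 16 is false
  street-cleaning window active: no → false
  permit type = staff: staff == staff is true
  intended duration > 95 min: 49 > 95 is false
  resident of the zone: yes → true
  day ∈ {Sun, Tue, Wed}: Tue is in the set → true
  meter paid: no → false
  snow emergency in effect: no → false
  vehicle length < 369 in: 227 < 369 is true
  electric vehicle: no → false
  disabled placard displayed: yes → true
  hour of day (0-23) between 1 and 16: 20 in [1, 16] is false
  hour of day (0-23) > 13: 20 > 13 is true
  NOT meter paid: no → true
Combine:
[1.1] NOT true = false
[1] false OR true = true
[2.1] NOT false = true
[2] true OR false = true
[3.1] NOT false = true
[3] true OR false = true
[4.2] NOT false = true
[4.3] NOT true = false
[4] true OR true OR false = true
[5] true OR false OR false = true
[6.2] NOT false = true
[6] true OR true = true
[7] true OR false = true
[8.2] NOT true = false
[8] true OR false = true
[root] true AND true AND true AND true AND true AND true AND true AND true = true
Overall: true → permitted

Permitted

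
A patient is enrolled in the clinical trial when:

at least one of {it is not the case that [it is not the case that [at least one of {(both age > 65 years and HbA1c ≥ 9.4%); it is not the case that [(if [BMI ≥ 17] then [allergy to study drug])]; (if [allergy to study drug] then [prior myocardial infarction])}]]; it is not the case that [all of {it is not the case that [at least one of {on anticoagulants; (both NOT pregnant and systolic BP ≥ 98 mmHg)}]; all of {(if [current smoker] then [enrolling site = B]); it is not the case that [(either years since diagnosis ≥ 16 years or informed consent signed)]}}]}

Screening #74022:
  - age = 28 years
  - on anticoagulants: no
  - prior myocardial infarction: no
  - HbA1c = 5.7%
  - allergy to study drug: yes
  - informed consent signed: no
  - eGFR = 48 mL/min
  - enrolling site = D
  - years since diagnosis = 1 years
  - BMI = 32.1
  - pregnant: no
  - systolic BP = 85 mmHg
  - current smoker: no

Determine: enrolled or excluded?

Excluded

Atomic conditions:
  age > 65 years: 28 > 65 is false
  HbA1c ≥ 9.4%: 5.7 ≥ 9.4 is false
  BMI ≥ 17: 32.1 ≥ 17 is true
  allergy to study drug: yes → true
  prior myocardial infarction: no → false
  on anticoagulants: no → false
  NOT pregnant: no → true
  systolic BP ≥ 98 mmHg: 85 ≥ 98 is false
  current smoker: no → false
  enrolling site = B: D == B is false
  years since diagnosis ≥ 16 years: 1 ≥ 16 is false
  informed consent signed: no → false
Combine:
[1.1.1.1] false AND false = false
[1.1.1.2.1] true → true = true
[1.1.1.2] NOT true = false
[1.1.1.3] true → false = false
[1.1.1] false OR false OR false = false
[1.1] NOT false = true
[1] NOT true = false
[2.1.1.1.2] true AND false = false
[2.1.1.1] false OR false = false
[2.1.1] NOT false = true
[2.1.2.1] false → false (antecedent false ⇒ implication holds) = true
[2.1.2.2.1] false OR false = false
[2.1.2.2] NOT false = true
[2.1.2] true AND true = true
[2.1] true AND true = true
[2] NOT true = false
[root] false OR false = false
Overall: false → excluded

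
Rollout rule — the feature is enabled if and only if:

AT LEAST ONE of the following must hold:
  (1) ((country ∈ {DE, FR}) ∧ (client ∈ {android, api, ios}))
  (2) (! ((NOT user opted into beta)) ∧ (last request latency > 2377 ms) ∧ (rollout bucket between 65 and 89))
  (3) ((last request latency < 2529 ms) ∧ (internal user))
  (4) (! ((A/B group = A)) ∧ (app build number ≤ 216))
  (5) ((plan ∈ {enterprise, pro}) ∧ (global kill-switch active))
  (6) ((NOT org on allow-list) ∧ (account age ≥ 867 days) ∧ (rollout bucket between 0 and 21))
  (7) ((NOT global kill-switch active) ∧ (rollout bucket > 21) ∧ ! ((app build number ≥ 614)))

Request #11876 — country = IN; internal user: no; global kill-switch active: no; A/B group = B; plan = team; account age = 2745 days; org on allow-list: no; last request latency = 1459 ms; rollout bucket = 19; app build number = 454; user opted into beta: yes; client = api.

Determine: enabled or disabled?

Atomic conditions:
  country ∈ {DE, FR}: IN is not in the set → false
  client ∈ {android, api, ios}: api is in the set → true
  NOT user opted into beta: yes → false
  last request latency > 2377 ms: 1459 > 2377 is false
  rollout bucket between 65 and 89: 19 in [65, 89] is false
  last request latency < 2529 ms: 1459 < 2529 is true
  internal user: no → false
  A/B group = A: B == A is false
  app build number ≤ 216: 454 ≤ 216 is false
  plan ∈ {enterprise, pro}: team is not in the set → false
  global kill-switch active: no → false
  NOT org on allow-list: no → true
  account age ≥ 867 days: 2745 ≥ 867 is true
  rollout bucket between 0 and 21: 19 in [0, 21] is true
  NOT global kill-switch active: no → true
  rollout bucket > 21: 19 > 21 is false
  app build number ≥ 614: 454 ≥ 614 is false
Combine:
[1] false AND true = false
[2.1] NOT false = true
[2] true AND false AND false = false
[3] true AND false = false
[4.1] NOT false = true
[4] true AND false = false
[5] false AND false = false
[6] true AND true AND true = true
[7.3] NOT false = true
[7] true AND false AND true = false
[root] false OR false OR false OR false OR false OR true OR false = true
Overall: true → enabled

Enabled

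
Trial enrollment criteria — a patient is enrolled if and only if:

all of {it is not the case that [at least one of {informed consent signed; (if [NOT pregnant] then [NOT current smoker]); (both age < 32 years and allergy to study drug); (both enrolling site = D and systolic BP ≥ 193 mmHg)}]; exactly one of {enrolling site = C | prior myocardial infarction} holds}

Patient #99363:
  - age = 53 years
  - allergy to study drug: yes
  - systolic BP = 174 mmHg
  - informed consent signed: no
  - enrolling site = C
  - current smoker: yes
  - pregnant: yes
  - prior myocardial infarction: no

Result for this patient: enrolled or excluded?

Excluded

Atomic conditions:
  informed consent signed: no → false
  NOT pregnant: yes → false
  NOT current smoker: yes → false
  age < 32 years: 53 < 32 is false
  allergy to study drug: yes → true
  enrolling site = D: C == D is false
  systolic BP ≥ 193 mmHg: 174 ≥ 193 is false
  enrolling site = C: C == C is true
  prior myocardial infarction: no → false
Combine:
[1.1.2] false → false (antecedent false ⇒ implication holds) = true
[1.1.3] false AND true = false
[1.1.4] false AND false = false
[1.1] false OR true OR false OR false = true
[1] NOT true = false
[2] exactly-one(true, false) = true
[root] false AND true = false
Overall: false → excluded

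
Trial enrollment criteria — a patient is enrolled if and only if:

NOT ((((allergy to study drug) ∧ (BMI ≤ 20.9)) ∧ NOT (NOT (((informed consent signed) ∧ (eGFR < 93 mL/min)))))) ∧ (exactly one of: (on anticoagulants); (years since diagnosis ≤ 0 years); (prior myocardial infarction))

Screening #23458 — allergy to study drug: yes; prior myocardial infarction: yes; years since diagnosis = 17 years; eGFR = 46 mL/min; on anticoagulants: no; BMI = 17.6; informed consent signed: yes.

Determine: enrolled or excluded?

Excluded

Atomic conditions:
  allergy to study drug: yes → true
  BMI ≤ 20.9: 17.6 ≤ 20.9 is true
  informed consent signed: yes → true
  eGFR < 93 mL/min: 46 < 93 is true
  on anticoagulants: no → false
  years since diagnosis ≤ 0 years: 17 ≤ 0 is false
  prior myocardial infarction: yes → true
Combine:
[1.1.1] true AND true = true
[1.1.2.1.1] true AND true = true
[1.1.2.1] NOT true = false
[1.1.2] NOT false = true
[1.1] true AND true = true
[1] NOT true = false
[2] exactly-one(false, false, true) = true
[root] false AND true = false
Overall: false → excluded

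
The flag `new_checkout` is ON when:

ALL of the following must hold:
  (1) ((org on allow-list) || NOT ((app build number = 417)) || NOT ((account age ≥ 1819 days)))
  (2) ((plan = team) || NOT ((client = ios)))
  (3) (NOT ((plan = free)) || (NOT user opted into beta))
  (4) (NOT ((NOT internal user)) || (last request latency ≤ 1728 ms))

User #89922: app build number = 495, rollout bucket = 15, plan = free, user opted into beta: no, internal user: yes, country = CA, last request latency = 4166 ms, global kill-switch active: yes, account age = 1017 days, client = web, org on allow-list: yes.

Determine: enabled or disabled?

Enabled

Atomic conditions:
  org on allow-list: yes → true
  app build number = 417: 495 == 417 is false
  account age ≥ 1819 days: 1017 ≥ 1819 is false
  plan = team: free == team is false
  client = ios: web == ios is false
  plan = free: free == free is true
  NOT user opted into beta: no → true
  NOT internal user: yes → false
  last request latency ≤ 1728 ms: 4166 ≤ 1728 is false
Combine:
[1.2] NOT false = true
[1.3] NOT false = true
[1] true OR true OR true = true
[2.2] NOT false = true
[2] false OR true = true
[3.1] NOT true = false
[3] false OR true = true
[4.1] NOT false = true
[4] true OR false = true
[root] true AND true AND true AND true = true
Overall: true → enabled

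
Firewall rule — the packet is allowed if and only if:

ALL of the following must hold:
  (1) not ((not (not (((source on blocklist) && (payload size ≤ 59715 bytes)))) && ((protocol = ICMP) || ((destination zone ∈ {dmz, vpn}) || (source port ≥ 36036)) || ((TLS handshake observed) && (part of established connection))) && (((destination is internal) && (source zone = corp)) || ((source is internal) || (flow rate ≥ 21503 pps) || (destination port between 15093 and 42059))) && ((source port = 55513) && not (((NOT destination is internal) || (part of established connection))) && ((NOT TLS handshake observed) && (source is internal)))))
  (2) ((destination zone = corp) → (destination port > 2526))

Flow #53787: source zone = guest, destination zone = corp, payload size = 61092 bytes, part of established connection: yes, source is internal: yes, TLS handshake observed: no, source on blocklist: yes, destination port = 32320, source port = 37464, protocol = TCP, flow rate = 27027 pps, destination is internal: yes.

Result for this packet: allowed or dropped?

Atomic conditions:
  source on blocklist: yes → true
  payload size ≤ 59715 bytes: 61092 ≤ 59715 is false
  protocol = ICMP: TCP == ICMP is false
  destination zone ∈ {dmz, vpn}: corp is not in the set → false
  source port ≥ 36036: 37464 ≥ 36036 is true
  TLS handshake observed: no → false
  part of established connection: yes → true
  destination is internal: yes → true
  source zone = corp: guest == corp is false
  source is internal: yes → true
  flow rate ≥ 21503 pps: 27027 ≥ 21503 is true
  destination port between 15093 and 42059: 32320 in [15093, 42059] is true
  source port = 55513: 37464 == 55513 is false
  NOT destination is internal: yes → false
  NOT TLS handshake observed: no → true
  destination zone = corp: corp == corp is true
  destination port > 2526: 32320 > 2526 is true
Combine:
[1.1.1.1.1] true AND false = false
[1.1.1.1] NOT false = true
[1.1.1] NOT true = false
[1.1.2.2] false OR true = true
[1.1.2.3] false AND true = false
[1.1.2] false OR true OR false = true
[1.1.3.1] true AND false = false
[1.1.3.2] true OR true OR true = true
[1.1.3] false OR true = true
[1.1.4.2.1] false OR true = true
[1.1.4.2] NOT true = false
[1.1.4.3] true AND true = true
[1.1.4] false AND false AND true = false
[1.1] false AND true AND true AND false = false
[1] NOT false = true
[2] true → true = true
[root] true AND true = true
Overall: true → allowed

Allowed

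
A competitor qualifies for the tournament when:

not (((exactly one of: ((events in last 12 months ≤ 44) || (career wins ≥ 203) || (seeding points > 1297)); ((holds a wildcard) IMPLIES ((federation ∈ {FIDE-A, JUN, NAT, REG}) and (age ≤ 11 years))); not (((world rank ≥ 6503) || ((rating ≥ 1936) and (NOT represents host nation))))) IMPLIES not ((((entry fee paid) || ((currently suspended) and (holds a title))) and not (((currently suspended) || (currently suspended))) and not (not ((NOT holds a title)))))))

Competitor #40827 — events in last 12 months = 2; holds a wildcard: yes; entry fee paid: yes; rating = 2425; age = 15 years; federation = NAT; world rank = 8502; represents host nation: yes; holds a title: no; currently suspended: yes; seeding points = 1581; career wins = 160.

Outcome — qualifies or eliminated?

Atomic conditions:
  events in last 12 months ≤ 44: 2 ≤ 44 is true
  career wins ≥ 203: 160 ≥ 203 is false
  seeding points > 1297: 1581 > 1297 is true
  holds a wildcard: yes → true
  federation ∈ {FIDE-A, JUN, NAT, REG}: NAT is in the set → true
  age ≤ 11 years: 15 ≤ 11 is false
  world rank ≥ 6503: 8502 ≥ 6503 is true
  rating ≥ 1936: 2425 ≥ 1936 is true
  NOT represents host nation: yes → false
  entry fee paid: yes → true
  currently suspended: yes → true
  holds a title: no → false
  NOT holds a title: no → true
Combine:
[1.1.1] true OR false OR true = true
[1.1.2.2] true AND false = false
[1.1.2] true → false = false
[1.1.3.1.2] true AND false = false
[1.1.3.1] true OR false = true
[1.1.3] NOT true = false
[1.1] exactly-one(true, false, false) = true
[1.2.1.1.2] true AND false = false
[1.2.1.1] true OR false = true
[1.2.1.2.1] true OR true = true
[1.2.1.2] NOT true = false
[1.2.1.3.1] NOT true = false
[1.2.1.3] NOT false = true
[1.2.1] true AND false AND true = false
[1.2] NOT false = true
[1] true → true = true
[root] NOT true = false
Overall: false → eliminated

Eliminated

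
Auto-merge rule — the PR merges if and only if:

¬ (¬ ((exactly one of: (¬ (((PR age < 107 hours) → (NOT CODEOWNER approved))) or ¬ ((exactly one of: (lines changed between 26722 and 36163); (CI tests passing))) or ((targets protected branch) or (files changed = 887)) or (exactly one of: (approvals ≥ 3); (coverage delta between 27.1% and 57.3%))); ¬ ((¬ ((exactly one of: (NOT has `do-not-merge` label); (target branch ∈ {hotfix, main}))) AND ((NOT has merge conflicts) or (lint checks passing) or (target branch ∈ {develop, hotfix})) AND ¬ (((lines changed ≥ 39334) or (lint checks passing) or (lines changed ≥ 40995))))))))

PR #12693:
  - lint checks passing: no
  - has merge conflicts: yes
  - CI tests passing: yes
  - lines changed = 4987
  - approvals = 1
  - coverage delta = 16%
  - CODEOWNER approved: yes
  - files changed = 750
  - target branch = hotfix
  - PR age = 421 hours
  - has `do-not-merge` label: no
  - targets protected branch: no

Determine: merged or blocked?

Atomic conditions:
  PR age < 107 hours: 421 < 107 is false
  NOT CODEOWNER approved: yes → false
  lines changed between 26722 and 36163: 4987 in [26722, 36163] is false
  CI tests passing: yes → true
  targets protected branch: no → false
  files changed = 887: 750 == 887 is false
  approvals ≥ 3: 1 ≥ 3 is false
  coverage delta between 27.1% and 57.3%: 16 in [27.1, 57.3] is false
  NOT has `do-not-merge` label: no → true
  target branch ∈ {hotfix, main}: hotfix is in the set → true
  NOT has merge conflicts: yes → false
  lint checks passing: no → false
  target branch ∈ {develop, hotfix}: hotfix is in the set → true
  lines changed ≥ 39334: 4987 ≥ 39334 is false
  lines changed ≥ 40995: 4987 ≥ 40995 is false
Combine:
[1.1.1.1.1] false → false (antecedent false ⇒ implication holds) = true
[1.1.1.1] NOT true = false
[1.1.1.2.1] exactly-one(false, true) = true
[1.1.1.2] NOT true = false
[1.1.1.3] false OR false = false
[1.1.1.4] exactly-one(false, false) = false
[1.1.1] false OR false OR false OR false = false
[1.1.2.1.1.1] exactly-one(true, true) = false
[1.1.2.1.1] NOT false = true
[1.1.2.1.2] false OR false OR true = true
[1.1.2.1.3.1] false OR false OR false = false
[1.1.2.1.3] NOT false = true
[1.1.2.1] true AND true AND true = true
[1.1.2] NOT true = false
[1.1] exactly-one(false, false) = false
[1] NOT false = true
[root] NOT true = false
Overall: false → blocked

Blocked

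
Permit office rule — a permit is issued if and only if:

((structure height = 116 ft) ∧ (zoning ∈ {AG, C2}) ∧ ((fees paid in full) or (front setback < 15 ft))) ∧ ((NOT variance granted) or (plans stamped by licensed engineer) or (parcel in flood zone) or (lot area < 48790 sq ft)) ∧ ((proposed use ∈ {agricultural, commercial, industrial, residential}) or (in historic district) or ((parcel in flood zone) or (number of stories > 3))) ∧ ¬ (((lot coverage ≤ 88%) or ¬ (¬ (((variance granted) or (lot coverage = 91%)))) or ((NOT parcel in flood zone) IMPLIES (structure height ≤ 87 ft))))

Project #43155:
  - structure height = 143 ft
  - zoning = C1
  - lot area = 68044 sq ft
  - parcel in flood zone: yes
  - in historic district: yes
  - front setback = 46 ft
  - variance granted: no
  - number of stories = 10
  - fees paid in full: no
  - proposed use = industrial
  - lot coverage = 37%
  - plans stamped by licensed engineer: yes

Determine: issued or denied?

Denied

Atomic conditions:
  structure height = 116 ft: 143 == 116 is false
  zoning ∈ {AG, C2}: C1 is not in the set → false
  fees paid in full: no → false
  front setback < 15 ft: 46 < 15 is false
  NOT variance granted: no → true
  plans stamped by licensed engineer: yes → true
  parcel in flood zone: yes → true
  lot area < 48790 sq ft: 68044 < 48790 is false
  proposed use ∈ {agricultural, commercial, industrial, residential}: industrial is in the set → true
  in historic district: yes → true
  number of stories > 3: 10 > 3 is true
  lot coverage ≤ 88%: 37 ≤ 88 is true
  variance granted: no → false
  lot coverage = 91%: 37 == 91 is false
  NOT parcel in flood zone: yes → false
  structure height ≤ 87 ft: 143 ≤ 87 is false
Combine:
[1.3] false OR false = false
[1] false AND false AND false = false
[2] true OR true OR true OR false = true
[3.3] true OR true = true
[3] true OR true OR true = true
[4.1.2.1.1] false OR false = false
[4.1.2.1] NOT false = true
[4.1.2] NOT true = false
[4.1.3] false → false (antecedent false ⇒ implication holds) = true
[4.1] true OR false OR true = true
[4] NOT true = false
[root] false AND true AND true AND false = false
Overall: false → denied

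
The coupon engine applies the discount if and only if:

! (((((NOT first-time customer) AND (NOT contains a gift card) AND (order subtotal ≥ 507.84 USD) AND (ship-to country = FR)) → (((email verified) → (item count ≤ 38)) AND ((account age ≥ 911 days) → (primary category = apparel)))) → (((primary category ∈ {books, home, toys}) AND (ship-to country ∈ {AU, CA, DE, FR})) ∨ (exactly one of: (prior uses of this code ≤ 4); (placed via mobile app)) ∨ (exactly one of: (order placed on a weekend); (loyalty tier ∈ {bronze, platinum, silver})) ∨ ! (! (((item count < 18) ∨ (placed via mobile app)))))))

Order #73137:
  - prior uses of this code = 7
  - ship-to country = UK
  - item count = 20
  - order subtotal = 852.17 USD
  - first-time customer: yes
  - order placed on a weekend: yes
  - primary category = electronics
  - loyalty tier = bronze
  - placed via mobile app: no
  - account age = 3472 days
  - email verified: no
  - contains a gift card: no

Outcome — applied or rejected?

Atomic conditions:
  NOT first-time customer: yes → false
  NOT contains a gift card: no → true
  order subtotal ≥ 507.84 USD: 852.17 ≥ 507.84 is true
  ship-to country = FR: UK == FR is false
  email verified: no → false
  item count ≤ 38: 20 ≤ 38 is true
  account age ≥ 911 days: 3472 ≥ 911 is true
  primary category = apparel: electronics == apparel is false
  primary category ∈ {books, home, toys}: electronics is not in the set → false
  ship-to country ∈ {AU, CA, DE, FR}: UK is not in the set → false
  prior uses of this code ≤ 4: 7 ≤ 4 is false
  placed via mobile app: no → false
  order placed on a weekend: yes → true
  loyalty tier ∈ {bronze, platinum, silver}: bronze is in the set → true
  item count < 18: 20 < 18 is false
Combine:
[1.1.1] false AND true AND true AND false = false
[1.1.2.1] false → true (antecedent false ⇒ implication holds) = true
[1.1.2.2] true → false = false
[1.1.2] true AND false = false
[1.1] false → false (antecedent false ⇒ implication holds) = true
[1.2.1] false AND false = false
[1.2.2] exactly-one(false, false) = false
[1.2.3] exactly-one(true, true) = false
[1.2.4.1.1] false OR false = false
[1.2.4.1] NOT false = true
[1.2.4] NOT true = false
[1.2] false OR false OR false OR false = false
[1] true → false = false
[root] NOT false = true
Overall: true → applied

Applied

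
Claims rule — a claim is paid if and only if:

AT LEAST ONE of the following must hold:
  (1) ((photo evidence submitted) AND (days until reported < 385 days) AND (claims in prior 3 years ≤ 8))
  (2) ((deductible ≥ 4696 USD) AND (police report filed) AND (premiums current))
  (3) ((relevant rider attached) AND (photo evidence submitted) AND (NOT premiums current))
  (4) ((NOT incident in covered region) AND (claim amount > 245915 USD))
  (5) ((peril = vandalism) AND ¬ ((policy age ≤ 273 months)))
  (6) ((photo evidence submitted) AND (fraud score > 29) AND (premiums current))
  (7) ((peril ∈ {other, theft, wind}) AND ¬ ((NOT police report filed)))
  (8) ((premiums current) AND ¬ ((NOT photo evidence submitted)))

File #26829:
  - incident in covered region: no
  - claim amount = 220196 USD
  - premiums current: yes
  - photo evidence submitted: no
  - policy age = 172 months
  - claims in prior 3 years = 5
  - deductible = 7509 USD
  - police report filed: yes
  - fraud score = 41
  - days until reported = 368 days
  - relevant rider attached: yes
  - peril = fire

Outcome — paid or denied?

Paid

Atomic conditions:
  photo evidence submitted: no → false
  days until reported < 385 days: 368 < 385 is true
  claims in prior 3 years ≤ 8: 5 ≤ 8 is true
  deductible ≥ 4696 USD: 7509 ≥ 4696 is true
  police report filed: yes → true
  premiums current: yes → true
  relevant rider attached: yes → true
  NOT premiums current: yes → false
  NOT incident in covered region: no → true
  claim amount > 245915 USD: 220196 > 245915 is false
  peril = vandalism: fire == vandalism is false
  policy age ≤ 273 months: 172 ≤ 273 is true
  fraud score > 29: 41 > 29 is true
  peril ∈ {other, theft, wind}: fire is not in the set → false
  NOT police report filed: yes → false
  NOT photo evidence submitted: no → true
Combine:
[1] false AND true AND true = false
[2] true AND true AND true = true
[3] true AND false AND false = false
[4] true AND false = false
[5.2] NOT true = false
[5] false AND false = false
[6] false AND true AND true = false
[7.2] NOT false = true
[7] false AND true = false
[8.2] NOT true = false
[8] true AND false = false
[root] false OR true OR false OR false OR false OR false OR false OR false = true
Overall: true → paid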